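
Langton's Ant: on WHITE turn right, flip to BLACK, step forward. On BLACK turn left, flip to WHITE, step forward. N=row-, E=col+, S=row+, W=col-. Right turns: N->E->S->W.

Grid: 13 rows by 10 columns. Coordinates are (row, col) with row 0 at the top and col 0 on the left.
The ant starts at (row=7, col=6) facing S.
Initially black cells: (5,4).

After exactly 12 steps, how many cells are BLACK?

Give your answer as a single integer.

Step 1: on WHITE (7,6): turn R to W, flip to black, move to (7,5). |black|=2
Step 2: on WHITE (7,5): turn R to N, flip to black, move to (6,5). |black|=3
Step 3: on WHITE (6,5): turn R to E, flip to black, move to (6,6). |black|=4
Step 4: on WHITE (6,6): turn R to S, flip to black, move to (7,6). |black|=5
Step 5: on BLACK (7,6): turn L to E, flip to white, move to (7,7). |black|=4
Step 6: on WHITE (7,7): turn R to S, flip to black, move to (8,7). |black|=5
Step 7: on WHITE (8,7): turn R to W, flip to black, move to (8,6). |black|=6
Step 8: on WHITE (8,6): turn R to N, flip to black, move to (7,6). |black|=7
Step 9: on WHITE (7,6): turn R to E, flip to black, move to (7,7). |black|=8
Step 10: on BLACK (7,7): turn L to N, flip to white, move to (6,7). |black|=7
Step 11: on WHITE (6,7): turn R to E, flip to black, move to (6,8). |black|=8
Step 12: on WHITE (6,8): turn R to S, flip to black, move to (7,8). |black|=9

Answer: 9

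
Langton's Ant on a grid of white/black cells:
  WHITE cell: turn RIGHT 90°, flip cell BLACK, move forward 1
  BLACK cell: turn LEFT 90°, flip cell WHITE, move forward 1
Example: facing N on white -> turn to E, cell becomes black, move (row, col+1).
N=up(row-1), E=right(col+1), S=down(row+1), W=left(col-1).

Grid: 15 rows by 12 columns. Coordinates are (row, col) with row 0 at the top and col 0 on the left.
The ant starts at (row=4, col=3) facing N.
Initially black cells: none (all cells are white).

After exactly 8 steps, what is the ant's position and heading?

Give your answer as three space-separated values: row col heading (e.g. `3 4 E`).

Answer: 4 3 S

Derivation:
Step 1: on WHITE (4,3): turn R to E, flip to black, move to (4,4). |black|=1
Step 2: on WHITE (4,4): turn R to S, flip to black, move to (5,4). |black|=2
Step 3: on WHITE (5,4): turn R to W, flip to black, move to (5,3). |black|=3
Step 4: on WHITE (5,3): turn R to N, flip to black, move to (4,3). |black|=4
Step 5: on BLACK (4,3): turn L to W, flip to white, move to (4,2). |black|=3
Step 6: on WHITE (4,2): turn R to N, flip to black, move to (3,2). |black|=4
Step 7: on WHITE (3,2): turn R to E, flip to black, move to (3,3). |black|=5
Step 8: on WHITE (3,3): turn R to S, flip to black, move to (4,3). |black|=6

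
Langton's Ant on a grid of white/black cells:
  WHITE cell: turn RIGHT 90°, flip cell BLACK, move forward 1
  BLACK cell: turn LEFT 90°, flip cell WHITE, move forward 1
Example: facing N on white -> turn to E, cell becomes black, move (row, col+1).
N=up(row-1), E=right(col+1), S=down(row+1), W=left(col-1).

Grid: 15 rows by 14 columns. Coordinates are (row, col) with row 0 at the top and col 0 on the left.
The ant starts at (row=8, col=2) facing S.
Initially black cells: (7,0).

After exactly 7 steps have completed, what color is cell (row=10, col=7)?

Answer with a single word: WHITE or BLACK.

Answer: WHITE

Derivation:
Step 1: on WHITE (8,2): turn R to W, flip to black, move to (8,1). |black|=2
Step 2: on WHITE (8,1): turn R to N, flip to black, move to (7,1). |black|=3
Step 3: on WHITE (7,1): turn R to E, flip to black, move to (7,2). |black|=4
Step 4: on WHITE (7,2): turn R to S, flip to black, move to (8,2). |black|=5
Step 5: on BLACK (8,2): turn L to E, flip to white, move to (8,3). |black|=4
Step 6: on WHITE (8,3): turn R to S, flip to black, move to (9,3). |black|=5
Step 7: on WHITE (9,3): turn R to W, flip to black, move to (9,2). |black|=6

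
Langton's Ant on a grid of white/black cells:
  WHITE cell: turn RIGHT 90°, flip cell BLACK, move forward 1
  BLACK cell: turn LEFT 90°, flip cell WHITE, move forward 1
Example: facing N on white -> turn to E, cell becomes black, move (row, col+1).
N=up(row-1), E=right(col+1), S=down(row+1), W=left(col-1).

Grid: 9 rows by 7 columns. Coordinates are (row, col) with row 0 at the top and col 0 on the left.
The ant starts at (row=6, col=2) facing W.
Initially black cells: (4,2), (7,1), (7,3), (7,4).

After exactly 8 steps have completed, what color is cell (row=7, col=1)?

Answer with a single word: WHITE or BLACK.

Step 1: on WHITE (6,2): turn R to N, flip to black, move to (5,2). |black|=5
Step 2: on WHITE (5,2): turn R to E, flip to black, move to (5,3). |black|=6
Step 3: on WHITE (5,3): turn R to S, flip to black, move to (6,3). |black|=7
Step 4: on WHITE (6,3): turn R to W, flip to black, move to (6,2). |black|=8
Step 5: on BLACK (6,2): turn L to S, flip to white, move to (7,2). |black|=7
Step 6: on WHITE (7,2): turn R to W, flip to black, move to (7,1). |black|=8
Step 7: on BLACK (7,1): turn L to S, flip to white, move to (8,1). |black|=7
Step 8: on WHITE (8,1): turn R to W, flip to black, move to (8,0). |black|=8

Answer: WHITE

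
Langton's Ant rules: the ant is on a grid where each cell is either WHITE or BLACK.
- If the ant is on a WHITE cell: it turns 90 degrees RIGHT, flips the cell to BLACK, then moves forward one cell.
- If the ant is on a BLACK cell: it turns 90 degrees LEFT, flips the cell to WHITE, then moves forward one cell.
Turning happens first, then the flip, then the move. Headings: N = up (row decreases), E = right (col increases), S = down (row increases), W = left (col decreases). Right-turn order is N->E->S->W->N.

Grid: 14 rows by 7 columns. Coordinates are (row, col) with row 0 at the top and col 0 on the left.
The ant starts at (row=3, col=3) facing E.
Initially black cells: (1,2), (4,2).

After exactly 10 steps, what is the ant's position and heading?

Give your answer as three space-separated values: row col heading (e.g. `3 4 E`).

Step 1: on WHITE (3,3): turn R to S, flip to black, move to (4,3). |black|=3
Step 2: on WHITE (4,3): turn R to W, flip to black, move to (4,2). |black|=4
Step 3: on BLACK (4,2): turn L to S, flip to white, move to (5,2). |black|=3
Step 4: on WHITE (5,2): turn R to W, flip to black, move to (5,1). |black|=4
Step 5: on WHITE (5,1): turn R to N, flip to black, move to (4,1). |black|=5
Step 6: on WHITE (4,1): turn R to E, flip to black, move to (4,2). |black|=6
Step 7: on WHITE (4,2): turn R to S, flip to black, move to (5,2). |black|=7
Step 8: on BLACK (5,2): turn L to E, flip to white, move to (5,3). |black|=6
Step 9: on WHITE (5,3): turn R to S, flip to black, move to (6,3). |black|=7
Step 10: on WHITE (6,3): turn R to W, flip to black, move to (6,2). |black|=8

Answer: 6 2 W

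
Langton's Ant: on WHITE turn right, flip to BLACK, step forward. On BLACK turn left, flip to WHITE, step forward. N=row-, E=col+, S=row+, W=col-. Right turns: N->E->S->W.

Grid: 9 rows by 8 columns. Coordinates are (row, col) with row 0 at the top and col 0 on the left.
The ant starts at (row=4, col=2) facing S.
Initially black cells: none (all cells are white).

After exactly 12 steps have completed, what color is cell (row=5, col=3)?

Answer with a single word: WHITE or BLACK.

Step 1: on WHITE (4,2): turn R to W, flip to black, move to (4,1). |black|=1
Step 2: on WHITE (4,1): turn R to N, flip to black, move to (3,1). |black|=2
Step 3: on WHITE (3,1): turn R to E, flip to black, move to (3,2). |black|=3
Step 4: on WHITE (3,2): turn R to S, flip to black, move to (4,2). |black|=4
Step 5: on BLACK (4,2): turn L to E, flip to white, move to (4,3). |black|=3
Step 6: on WHITE (4,3): turn R to S, flip to black, move to (5,3). |black|=4
Step 7: on WHITE (5,3): turn R to W, flip to black, move to (5,2). |black|=5
Step 8: on WHITE (5,2): turn R to N, flip to black, move to (4,2). |black|=6
Step 9: on WHITE (4,2): turn R to E, flip to black, move to (4,3). |black|=7
Step 10: on BLACK (4,3): turn L to N, flip to white, move to (3,3). |black|=6
Step 11: on WHITE (3,3): turn R to E, flip to black, move to (3,4). |black|=7
Step 12: on WHITE (3,4): turn R to S, flip to black, move to (4,4). |black|=8

Answer: BLACK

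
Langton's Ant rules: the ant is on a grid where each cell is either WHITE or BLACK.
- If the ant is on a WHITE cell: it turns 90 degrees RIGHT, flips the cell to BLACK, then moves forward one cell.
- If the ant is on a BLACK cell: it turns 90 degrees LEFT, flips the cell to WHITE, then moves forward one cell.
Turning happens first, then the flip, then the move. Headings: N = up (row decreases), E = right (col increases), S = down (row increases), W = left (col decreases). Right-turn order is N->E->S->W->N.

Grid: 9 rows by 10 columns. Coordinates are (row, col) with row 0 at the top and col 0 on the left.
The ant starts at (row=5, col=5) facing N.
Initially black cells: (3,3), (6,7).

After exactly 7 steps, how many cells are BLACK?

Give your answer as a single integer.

Step 1: on WHITE (5,5): turn R to E, flip to black, move to (5,6). |black|=3
Step 2: on WHITE (5,6): turn R to S, flip to black, move to (6,6). |black|=4
Step 3: on WHITE (6,6): turn R to W, flip to black, move to (6,5). |black|=5
Step 4: on WHITE (6,5): turn R to N, flip to black, move to (5,5). |black|=6
Step 5: on BLACK (5,5): turn L to W, flip to white, move to (5,4). |black|=5
Step 6: on WHITE (5,4): turn R to N, flip to black, move to (4,4). |black|=6
Step 7: on WHITE (4,4): turn R to E, flip to black, move to (4,5). |black|=7

Answer: 7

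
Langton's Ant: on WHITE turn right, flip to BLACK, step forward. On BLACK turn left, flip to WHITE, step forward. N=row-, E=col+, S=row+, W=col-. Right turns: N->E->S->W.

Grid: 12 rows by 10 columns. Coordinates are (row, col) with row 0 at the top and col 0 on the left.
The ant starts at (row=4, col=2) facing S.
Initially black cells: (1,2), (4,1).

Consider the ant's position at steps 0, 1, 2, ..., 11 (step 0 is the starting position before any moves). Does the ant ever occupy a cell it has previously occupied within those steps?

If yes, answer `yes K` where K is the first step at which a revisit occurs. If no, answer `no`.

Answer: yes 5

Derivation:
Step 1: on WHITE (4,2): turn R to W, flip to black, move to (4,1). |black|=3 — new cell
Step 2: on BLACK (4,1): turn L to S, flip to white, move to (5,1). |black|=2 — new cell
Step 3: on WHITE (5,1): turn R to W, flip to black, move to (5,0). |black|=3 — new cell
Step 4: on WHITE (5,0): turn R to N, flip to black, move to (4,0). |black|=4 — new cell
Step 5: on WHITE (4,0): turn R to E, flip to black, move to (4,1). |black|=5 — REVISIT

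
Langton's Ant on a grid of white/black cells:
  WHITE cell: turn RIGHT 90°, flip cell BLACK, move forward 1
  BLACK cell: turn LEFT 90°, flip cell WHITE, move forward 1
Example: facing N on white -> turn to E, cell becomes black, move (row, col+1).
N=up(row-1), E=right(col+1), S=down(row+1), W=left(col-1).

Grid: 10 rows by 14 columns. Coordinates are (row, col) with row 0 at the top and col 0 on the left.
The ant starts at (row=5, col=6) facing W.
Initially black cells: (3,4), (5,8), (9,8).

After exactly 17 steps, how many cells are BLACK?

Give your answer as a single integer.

Step 1: on WHITE (5,6): turn R to N, flip to black, move to (4,6). |black|=4
Step 2: on WHITE (4,6): turn R to E, flip to black, move to (4,7). |black|=5
Step 3: on WHITE (4,7): turn R to S, flip to black, move to (5,7). |black|=6
Step 4: on WHITE (5,7): turn R to W, flip to black, move to (5,6). |black|=7
Step 5: on BLACK (5,6): turn L to S, flip to white, move to (6,6). |black|=6
Step 6: on WHITE (6,6): turn R to W, flip to black, move to (6,5). |black|=7
Step 7: on WHITE (6,5): turn R to N, flip to black, move to (5,5). |black|=8
Step 8: on WHITE (5,5): turn R to E, flip to black, move to (5,6). |black|=9
Step 9: on WHITE (5,6): turn R to S, flip to black, move to (6,6). |black|=10
Step 10: on BLACK (6,6): turn L to E, flip to white, move to (6,7). |black|=9
Step 11: on WHITE (6,7): turn R to S, flip to black, move to (7,7). |black|=10
Step 12: on WHITE (7,7): turn R to W, flip to black, move to (7,6). |black|=11
Step 13: on WHITE (7,6): turn R to N, flip to black, move to (6,6). |black|=12
Step 14: on WHITE (6,6): turn R to E, flip to black, move to (6,7). |black|=13
Step 15: on BLACK (6,7): turn L to N, flip to white, move to (5,7). |black|=12
Step 16: on BLACK (5,7): turn L to W, flip to white, move to (5,6). |black|=11
Step 17: on BLACK (5,6): turn L to S, flip to white, move to (6,6). |black|=10

Answer: 10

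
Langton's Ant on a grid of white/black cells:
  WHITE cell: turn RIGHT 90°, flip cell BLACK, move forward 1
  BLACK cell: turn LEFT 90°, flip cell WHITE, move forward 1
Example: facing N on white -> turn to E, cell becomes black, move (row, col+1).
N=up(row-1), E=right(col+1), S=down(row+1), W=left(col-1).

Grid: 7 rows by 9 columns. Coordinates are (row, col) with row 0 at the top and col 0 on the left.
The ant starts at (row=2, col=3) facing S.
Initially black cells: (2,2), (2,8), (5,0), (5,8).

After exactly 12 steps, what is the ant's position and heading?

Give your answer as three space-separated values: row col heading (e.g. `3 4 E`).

Answer: 2 3 N

Derivation:
Step 1: on WHITE (2,3): turn R to W, flip to black, move to (2,2). |black|=5
Step 2: on BLACK (2,2): turn L to S, flip to white, move to (3,2). |black|=4
Step 3: on WHITE (3,2): turn R to W, flip to black, move to (3,1). |black|=5
Step 4: on WHITE (3,1): turn R to N, flip to black, move to (2,1). |black|=6
Step 5: on WHITE (2,1): turn R to E, flip to black, move to (2,2). |black|=7
Step 6: on WHITE (2,2): turn R to S, flip to black, move to (3,2). |black|=8
Step 7: on BLACK (3,2): turn L to E, flip to white, move to (3,3). |black|=7
Step 8: on WHITE (3,3): turn R to S, flip to black, move to (4,3). |black|=8
Step 9: on WHITE (4,3): turn R to W, flip to black, move to (4,2). |black|=9
Step 10: on WHITE (4,2): turn R to N, flip to black, move to (3,2). |black|=10
Step 11: on WHITE (3,2): turn R to E, flip to black, move to (3,3). |black|=11
Step 12: on BLACK (3,3): turn L to N, flip to white, move to (2,3). |black|=10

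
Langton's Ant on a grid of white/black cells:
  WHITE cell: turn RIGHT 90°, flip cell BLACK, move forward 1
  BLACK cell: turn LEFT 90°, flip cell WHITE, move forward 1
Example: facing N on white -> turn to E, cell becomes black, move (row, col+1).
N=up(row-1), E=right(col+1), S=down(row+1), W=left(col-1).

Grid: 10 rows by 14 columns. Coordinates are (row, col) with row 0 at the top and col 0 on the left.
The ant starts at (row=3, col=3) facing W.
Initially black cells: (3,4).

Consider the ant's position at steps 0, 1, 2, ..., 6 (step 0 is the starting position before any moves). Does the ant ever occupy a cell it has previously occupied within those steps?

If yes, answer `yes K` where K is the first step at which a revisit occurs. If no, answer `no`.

Answer: no

Derivation:
Step 1: on WHITE (3,3): turn R to N, flip to black, move to (2,3). |black|=2 — new cell
Step 2: on WHITE (2,3): turn R to E, flip to black, move to (2,4). |black|=3 — new cell
Step 3: on WHITE (2,4): turn R to S, flip to black, move to (3,4). |black|=4 — new cell
Step 4: on BLACK (3,4): turn L to E, flip to white, move to (3,5). |black|=3 — new cell
Step 5: on WHITE (3,5): turn R to S, flip to black, move to (4,5). |black|=4 — new cell
Step 6: on WHITE (4,5): turn R to W, flip to black, move to (4,4). |black|=5 — new cell
No revisit within 6 steps.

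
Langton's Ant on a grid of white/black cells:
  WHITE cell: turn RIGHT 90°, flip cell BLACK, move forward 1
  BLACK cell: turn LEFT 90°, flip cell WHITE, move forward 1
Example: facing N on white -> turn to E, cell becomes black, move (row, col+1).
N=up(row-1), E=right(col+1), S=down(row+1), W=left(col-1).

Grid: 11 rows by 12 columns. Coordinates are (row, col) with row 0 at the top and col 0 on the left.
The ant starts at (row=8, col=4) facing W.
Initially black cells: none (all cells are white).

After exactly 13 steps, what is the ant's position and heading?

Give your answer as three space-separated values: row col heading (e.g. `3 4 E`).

Step 1: on WHITE (8,4): turn R to N, flip to black, move to (7,4). |black|=1
Step 2: on WHITE (7,4): turn R to E, flip to black, move to (7,5). |black|=2
Step 3: on WHITE (7,5): turn R to S, flip to black, move to (8,5). |black|=3
Step 4: on WHITE (8,5): turn R to W, flip to black, move to (8,4). |black|=4
Step 5: on BLACK (8,4): turn L to S, flip to white, move to (9,4). |black|=3
Step 6: on WHITE (9,4): turn R to W, flip to black, move to (9,3). |black|=4
Step 7: on WHITE (9,3): turn R to N, flip to black, move to (8,3). |black|=5
Step 8: on WHITE (8,3): turn R to E, flip to black, move to (8,4). |black|=6
Step 9: on WHITE (8,4): turn R to S, flip to black, move to (9,4). |black|=7
Step 10: on BLACK (9,4): turn L to E, flip to white, move to (9,5). |black|=6
Step 11: on WHITE (9,5): turn R to S, flip to black, move to (10,5). |black|=7
Step 12: on WHITE (10,5): turn R to W, flip to black, move to (10,4). |black|=8
Step 13: on WHITE (10,4): turn R to N, flip to black, move to (9,4). |black|=9

Answer: 9 4 N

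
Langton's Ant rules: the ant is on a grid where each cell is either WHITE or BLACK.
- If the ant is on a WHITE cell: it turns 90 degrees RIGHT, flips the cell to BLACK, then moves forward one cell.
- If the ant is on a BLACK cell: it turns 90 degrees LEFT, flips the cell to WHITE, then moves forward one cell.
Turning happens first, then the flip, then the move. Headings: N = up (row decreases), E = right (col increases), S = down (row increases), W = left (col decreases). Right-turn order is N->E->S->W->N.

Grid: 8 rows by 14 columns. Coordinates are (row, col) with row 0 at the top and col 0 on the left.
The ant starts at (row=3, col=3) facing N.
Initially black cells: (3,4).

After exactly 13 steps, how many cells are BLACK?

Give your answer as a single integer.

Step 1: on WHITE (3,3): turn R to E, flip to black, move to (3,4). |black|=2
Step 2: on BLACK (3,4): turn L to N, flip to white, move to (2,4). |black|=1
Step 3: on WHITE (2,4): turn R to E, flip to black, move to (2,5). |black|=2
Step 4: on WHITE (2,5): turn R to S, flip to black, move to (3,5). |black|=3
Step 5: on WHITE (3,5): turn R to W, flip to black, move to (3,4). |black|=4
Step 6: on WHITE (3,4): turn R to N, flip to black, move to (2,4). |black|=5
Step 7: on BLACK (2,4): turn L to W, flip to white, move to (2,3). |black|=4
Step 8: on WHITE (2,3): turn R to N, flip to black, move to (1,3). |black|=5
Step 9: on WHITE (1,3): turn R to E, flip to black, move to (1,4). |black|=6
Step 10: on WHITE (1,4): turn R to S, flip to black, move to (2,4). |black|=7
Step 11: on WHITE (2,4): turn R to W, flip to black, move to (2,3). |black|=8
Step 12: on BLACK (2,3): turn L to S, flip to white, move to (3,3). |black|=7
Step 13: on BLACK (3,3): turn L to E, flip to white, move to (3,4). |black|=6

Answer: 6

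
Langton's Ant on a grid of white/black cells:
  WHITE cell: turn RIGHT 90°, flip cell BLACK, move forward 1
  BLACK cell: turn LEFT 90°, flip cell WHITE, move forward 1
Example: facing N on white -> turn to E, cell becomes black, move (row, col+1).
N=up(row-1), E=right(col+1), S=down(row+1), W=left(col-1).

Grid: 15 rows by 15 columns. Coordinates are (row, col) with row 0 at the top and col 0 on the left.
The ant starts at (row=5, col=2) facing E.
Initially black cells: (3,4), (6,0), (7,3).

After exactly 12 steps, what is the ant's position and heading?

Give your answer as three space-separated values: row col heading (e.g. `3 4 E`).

Step 1: on WHITE (5,2): turn R to S, flip to black, move to (6,2). |black|=4
Step 2: on WHITE (6,2): turn R to W, flip to black, move to (6,1). |black|=5
Step 3: on WHITE (6,1): turn R to N, flip to black, move to (5,1). |black|=6
Step 4: on WHITE (5,1): turn R to E, flip to black, move to (5,2). |black|=7
Step 5: on BLACK (5,2): turn L to N, flip to white, move to (4,2). |black|=6
Step 6: on WHITE (4,2): turn R to E, flip to black, move to (4,3). |black|=7
Step 7: on WHITE (4,3): turn R to S, flip to black, move to (5,3). |black|=8
Step 8: on WHITE (5,3): turn R to W, flip to black, move to (5,2). |black|=9
Step 9: on WHITE (5,2): turn R to N, flip to black, move to (4,2). |black|=10
Step 10: on BLACK (4,2): turn L to W, flip to white, move to (4,1). |black|=9
Step 11: on WHITE (4,1): turn R to N, flip to black, move to (3,1). |black|=10
Step 12: on WHITE (3,1): turn R to E, flip to black, move to (3,2). |black|=11

Answer: 3 2 E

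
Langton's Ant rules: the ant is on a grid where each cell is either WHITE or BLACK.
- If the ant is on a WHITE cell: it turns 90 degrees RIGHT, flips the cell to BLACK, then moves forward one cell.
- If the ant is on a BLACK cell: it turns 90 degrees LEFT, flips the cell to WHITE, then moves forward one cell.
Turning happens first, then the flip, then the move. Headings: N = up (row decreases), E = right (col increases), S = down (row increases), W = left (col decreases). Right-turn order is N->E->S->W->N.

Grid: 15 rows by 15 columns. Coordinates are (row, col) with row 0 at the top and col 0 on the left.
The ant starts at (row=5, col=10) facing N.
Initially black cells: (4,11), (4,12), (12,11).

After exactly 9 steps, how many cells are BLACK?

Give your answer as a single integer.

Step 1: on WHITE (5,10): turn R to E, flip to black, move to (5,11). |black|=4
Step 2: on WHITE (5,11): turn R to S, flip to black, move to (6,11). |black|=5
Step 3: on WHITE (6,11): turn R to W, flip to black, move to (6,10). |black|=6
Step 4: on WHITE (6,10): turn R to N, flip to black, move to (5,10). |black|=7
Step 5: on BLACK (5,10): turn L to W, flip to white, move to (5,9). |black|=6
Step 6: on WHITE (5,9): turn R to N, flip to black, move to (4,9). |black|=7
Step 7: on WHITE (4,9): turn R to E, flip to black, move to (4,10). |black|=8
Step 8: on WHITE (4,10): turn R to S, flip to black, move to (5,10). |black|=9
Step 9: on WHITE (5,10): turn R to W, flip to black, move to (5,9). |black|=10

Answer: 10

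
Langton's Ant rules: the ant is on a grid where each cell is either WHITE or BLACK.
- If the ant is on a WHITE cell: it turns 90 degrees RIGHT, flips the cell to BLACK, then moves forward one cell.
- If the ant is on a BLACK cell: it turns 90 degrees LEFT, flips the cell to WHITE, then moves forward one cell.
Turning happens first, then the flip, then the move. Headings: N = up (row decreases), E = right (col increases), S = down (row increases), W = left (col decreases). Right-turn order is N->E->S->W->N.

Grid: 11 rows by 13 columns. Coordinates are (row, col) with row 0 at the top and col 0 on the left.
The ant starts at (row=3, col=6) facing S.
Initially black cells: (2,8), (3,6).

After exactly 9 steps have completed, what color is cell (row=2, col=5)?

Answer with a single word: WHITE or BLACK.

Answer: WHITE

Derivation:
Step 1: on BLACK (3,6): turn L to E, flip to white, move to (3,7). |black|=1
Step 2: on WHITE (3,7): turn R to S, flip to black, move to (4,7). |black|=2
Step 3: on WHITE (4,7): turn R to W, flip to black, move to (4,6). |black|=3
Step 4: on WHITE (4,6): turn R to N, flip to black, move to (3,6). |black|=4
Step 5: on WHITE (3,6): turn R to E, flip to black, move to (3,7). |black|=5
Step 6: on BLACK (3,7): turn L to N, flip to white, move to (2,7). |black|=4
Step 7: on WHITE (2,7): turn R to E, flip to black, move to (2,8). |black|=5
Step 8: on BLACK (2,8): turn L to N, flip to white, move to (1,8). |black|=4
Step 9: on WHITE (1,8): turn R to E, flip to black, move to (1,9). |black|=5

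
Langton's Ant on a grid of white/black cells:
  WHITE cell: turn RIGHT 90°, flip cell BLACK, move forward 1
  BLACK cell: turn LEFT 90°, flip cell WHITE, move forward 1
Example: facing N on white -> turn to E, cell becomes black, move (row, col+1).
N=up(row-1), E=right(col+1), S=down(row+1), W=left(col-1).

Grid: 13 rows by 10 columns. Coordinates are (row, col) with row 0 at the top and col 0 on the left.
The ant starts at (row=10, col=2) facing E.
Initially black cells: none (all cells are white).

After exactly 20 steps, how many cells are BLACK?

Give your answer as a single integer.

Answer: 6

Derivation:
Step 1: on WHITE (10,2): turn R to S, flip to black, move to (11,2). |black|=1
Step 2: on WHITE (11,2): turn R to W, flip to black, move to (11,1). |black|=2
Step 3: on WHITE (11,1): turn R to N, flip to black, move to (10,1). |black|=3
Step 4: on WHITE (10,1): turn R to E, flip to black, move to (10,2). |black|=4
Step 5: on BLACK (10,2): turn L to N, flip to white, move to (9,2). |black|=3
Step 6: on WHITE (9,2): turn R to E, flip to black, move to (9,3). |black|=4
Step 7: on WHITE (9,3): turn R to S, flip to black, move to (10,3). |black|=5
Step 8: on WHITE (10,3): turn R to W, flip to black, move to (10,2). |black|=6
Step 9: on WHITE (10,2): turn R to N, flip to black, move to (9,2). |black|=7
Step 10: on BLACK (9,2): turn L to W, flip to white, move to (9,1). |black|=6
Step 11: on WHITE (9,1): turn R to N, flip to black, move to (8,1). |black|=7
Step 12: on WHITE (8,1): turn R to E, flip to black, move to (8,2). |black|=8
Step 13: on WHITE (8,2): turn R to S, flip to black, move to (9,2). |black|=9
Step 14: on WHITE (9,2): turn R to W, flip to black, move to (9,1). |black|=10
Step 15: on BLACK (9,1): turn L to S, flip to white, move to (10,1). |black|=9
Step 16: on BLACK (10,1): turn L to E, flip to white, move to (10,2). |black|=8
Step 17: on BLACK (10,2): turn L to N, flip to white, move to (9,2). |black|=7
Step 18: on BLACK (9,2): turn L to W, flip to white, move to (9,1). |black|=6
Step 19: on WHITE (9,1): turn R to N, flip to black, move to (8,1). |black|=7
Step 20: on BLACK (8,1): turn L to W, flip to white, move to (8,0). |black|=6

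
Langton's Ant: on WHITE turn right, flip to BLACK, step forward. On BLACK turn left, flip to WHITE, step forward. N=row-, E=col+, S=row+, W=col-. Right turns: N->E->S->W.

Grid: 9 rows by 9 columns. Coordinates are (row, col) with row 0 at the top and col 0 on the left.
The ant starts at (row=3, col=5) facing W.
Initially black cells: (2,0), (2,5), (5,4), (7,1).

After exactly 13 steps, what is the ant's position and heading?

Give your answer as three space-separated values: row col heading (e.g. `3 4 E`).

Step 1: on WHITE (3,5): turn R to N, flip to black, move to (2,5). |black|=5
Step 2: on BLACK (2,5): turn L to W, flip to white, move to (2,4). |black|=4
Step 3: on WHITE (2,4): turn R to N, flip to black, move to (1,4). |black|=5
Step 4: on WHITE (1,4): turn R to E, flip to black, move to (1,5). |black|=6
Step 5: on WHITE (1,5): turn R to S, flip to black, move to (2,5). |black|=7
Step 6: on WHITE (2,5): turn R to W, flip to black, move to (2,4). |black|=8
Step 7: on BLACK (2,4): turn L to S, flip to white, move to (3,4). |black|=7
Step 8: on WHITE (3,4): turn R to W, flip to black, move to (3,3). |black|=8
Step 9: on WHITE (3,3): turn R to N, flip to black, move to (2,3). |black|=9
Step 10: on WHITE (2,3): turn R to E, flip to black, move to (2,4). |black|=10
Step 11: on WHITE (2,4): turn R to S, flip to black, move to (3,4). |black|=11
Step 12: on BLACK (3,4): turn L to E, flip to white, move to (3,5). |black|=10
Step 13: on BLACK (3,5): turn L to N, flip to white, move to (2,5). |black|=9

Answer: 2 5 N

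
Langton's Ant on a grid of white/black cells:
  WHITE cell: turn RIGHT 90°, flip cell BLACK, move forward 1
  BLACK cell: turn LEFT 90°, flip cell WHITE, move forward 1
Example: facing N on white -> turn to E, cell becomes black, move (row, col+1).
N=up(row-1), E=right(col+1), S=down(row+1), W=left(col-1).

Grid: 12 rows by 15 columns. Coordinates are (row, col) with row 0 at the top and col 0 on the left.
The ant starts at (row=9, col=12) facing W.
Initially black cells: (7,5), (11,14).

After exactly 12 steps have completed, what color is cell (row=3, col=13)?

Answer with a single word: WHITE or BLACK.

Step 1: on WHITE (9,12): turn R to N, flip to black, move to (8,12). |black|=3
Step 2: on WHITE (8,12): turn R to E, flip to black, move to (8,13). |black|=4
Step 3: on WHITE (8,13): turn R to S, flip to black, move to (9,13). |black|=5
Step 4: on WHITE (9,13): turn R to W, flip to black, move to (9,12). |black|=6
Step 5: on BLACK (9,12): turn L to S, flip to white, move to (10,12). |black|=5
Step 6: on WHITE (10,12): turn R to W, flip to black, move to (10,11). |black|=6
Step 7: on WHITE (10,11): turn R to N, flip to black, move to (9,11). |black|=7
Step 8: on WHITE (9,11): turn R to E, flip to black, move to (9,12). |black|=8
Step 9: on WHITE (9,12): turn R to S, flip to black, move to (10,12). |black|=9
Step 10: on BLACK (10,12): turn L to E, flip to white, move to (10,13). |black|=8
Step 11: on WHITE (10,13): turn R to S, flip to black, move to (11,13). |black|=9
Step 12: on WHITE (11,13): turn R to W, flip to black, move to (11,12). |black|=10

Answer: WHITE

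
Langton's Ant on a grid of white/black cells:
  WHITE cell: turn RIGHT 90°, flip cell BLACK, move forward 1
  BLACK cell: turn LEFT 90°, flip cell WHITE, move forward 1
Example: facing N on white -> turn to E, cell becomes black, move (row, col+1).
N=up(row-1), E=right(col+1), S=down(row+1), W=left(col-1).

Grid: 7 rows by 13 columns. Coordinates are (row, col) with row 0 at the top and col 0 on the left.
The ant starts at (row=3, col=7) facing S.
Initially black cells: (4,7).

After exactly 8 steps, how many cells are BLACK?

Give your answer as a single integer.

Answer: 5

Derivation:
Step 1: on WHITE (3,7): turn R to W, flip to black, move to (3,6). |black|=2
Step 2: on WHITE (3,6): turn R to N, flip to black, move to (2,6). |black|=3
Step 3: on WHITE (2,6): turn R to E, flip to black, move to (2,7). |black|=4
Step 4: on WHITE (2,7): turn R to S, flip to black, move to (3,7). |black|=5
Step 5: on BLACK (3,7): turn L to E, flip to white, move to (3,8). |black|=4
Step 6: on WHITE (3,8): turn R to S, flip to black, move to (4,8). |black|=5
Step 7: on WHITE (4,8): turn R to W, flip to black, move to (4,7). |black|=6
Step 8: on BLACK (4,7): turn L to S, flip to white, move to (5,7). |black|=5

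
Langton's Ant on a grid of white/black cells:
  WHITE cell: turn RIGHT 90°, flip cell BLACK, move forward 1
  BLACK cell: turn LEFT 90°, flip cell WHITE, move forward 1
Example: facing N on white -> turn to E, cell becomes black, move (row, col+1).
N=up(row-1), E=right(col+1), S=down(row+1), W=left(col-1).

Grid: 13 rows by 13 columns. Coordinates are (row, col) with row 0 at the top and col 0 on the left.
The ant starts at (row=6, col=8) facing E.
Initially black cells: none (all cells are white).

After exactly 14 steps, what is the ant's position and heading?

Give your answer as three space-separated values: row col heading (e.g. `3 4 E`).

Answer: 5 7 W

Derivation:
Step 1: on WHITE (6,8): turn R to S, flip to black, move to (7,8). |black|=1
Step 2: on WHITE (7,8): turn R to W, flip to black, move to (7,7). |black|=2
Step 3: on WHITE (7,7): turn R to N, flip to black, move to (6,7). |black|=3
Step 4: on WHITE (6,7): turn R to E, flip to black, move to (6,8). |black|=4
Step 5: on BLACK (6,8): turn L to N, flip to white, move to (5,8). |black|=3
Step 6: on WHITE (5,8): turn R to E, flip to black, move to (5,9). |black|=4
Step 7: on WHITE (5,9): turn R to S, flip to black, move to (6,9). |black|=5
Step 8: on WHITE (6,9): turn R to W, flip to black, move to (6,8). |black|=6
Step 9: on WHITE (6,8): turn R to N, flip to black, move to (5,8). |black|=7
Step 10: on BLACK (5,8): turn L to W, flip to white, move to (5,7). |black|=6
Step 11: on WHITE (5,7): turn R to N, flip to black, move to (4,7). |black|=7
Step 12: on WHITE (4,7): turn R to E, flip to black, move to (4,8). |black|=8
Step 13: on WHITE (4,8): turn R to S, flip to black, move to (5,8). |black|=9
Step 14: on WHITE (5,8): turn R to W, flip to black, move to (5,7). |black|=10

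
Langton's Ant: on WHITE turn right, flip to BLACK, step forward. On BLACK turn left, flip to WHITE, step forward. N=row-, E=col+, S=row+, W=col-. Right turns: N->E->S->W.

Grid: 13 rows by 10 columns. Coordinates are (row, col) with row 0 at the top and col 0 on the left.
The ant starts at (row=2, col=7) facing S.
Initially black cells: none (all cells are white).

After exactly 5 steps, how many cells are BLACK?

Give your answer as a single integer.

Step 1: on WHITE (2,7): turn R to W, flip to black, move to (2,6). |black|=1
Step 2: on WHITE (2,6): turn R to N, flip to black, move to (1,6). |black|=2
Step 3: on WHITE (1,6): turn R to E, flip to black, move to (1,7). |black|=3
Step 4: on WHITE (1,7): turn R to S, flip to black, move to (2,7). |black|=4
Step 5: on BLACK (2,7): turn L to E, flip to white, move to (2,8). |black|=3

Answer: 3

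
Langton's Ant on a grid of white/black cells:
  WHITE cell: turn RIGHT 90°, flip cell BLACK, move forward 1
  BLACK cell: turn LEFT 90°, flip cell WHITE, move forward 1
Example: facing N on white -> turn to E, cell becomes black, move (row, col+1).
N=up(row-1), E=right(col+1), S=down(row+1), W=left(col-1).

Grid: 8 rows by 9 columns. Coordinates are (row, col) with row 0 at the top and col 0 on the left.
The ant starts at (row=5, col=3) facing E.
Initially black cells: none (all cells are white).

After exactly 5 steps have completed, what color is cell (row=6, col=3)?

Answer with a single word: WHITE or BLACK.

Step 1: on WHITE (5,3): turn R to S, flip to black, move to (6,3). |black|=1
Step 2: on WHITE (6,3): turn R to W, flip to black, move to (6,2). |black|=2
Step 3: on WHITE (6,2): turn R to N, flip to black, move to (5,2). |black|=3
Step 4: on WHITE (5,2): turn R to E, flip to black, move to (5,3). |black|=4
Step 5: on BLACK (5,3): turn L to N, flip to white, move to (4,3). |black|=3

Answer: BLACK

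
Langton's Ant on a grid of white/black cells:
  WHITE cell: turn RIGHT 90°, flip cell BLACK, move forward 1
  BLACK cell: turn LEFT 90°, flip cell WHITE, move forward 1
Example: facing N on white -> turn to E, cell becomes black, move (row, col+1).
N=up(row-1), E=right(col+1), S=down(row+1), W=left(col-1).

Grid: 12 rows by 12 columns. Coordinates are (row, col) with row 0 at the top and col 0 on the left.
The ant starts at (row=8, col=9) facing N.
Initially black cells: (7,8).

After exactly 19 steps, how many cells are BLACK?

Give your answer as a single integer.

Step 1: on WHITE (8,9): turn R to E, flip to black, move to (8,10). |black|=2
Step 2: on WHITE (8,10): turn R to S, flip to black, move to (9,10). |black|=3
Step 3: on WHITE (9,10): turn R to W, flip to black, move to (9,9). |black|=4
Step 4: on WHITE (9,9): turn R to N, flip to black, move to (8,9). |black|=5
Step 5: on BLACK (8,9): turn L to W, flip to white, move to (8,8). |black|=4
Step 6: on WHITE (8,8): turn R to N, flip to black, move to (7,8). |black|=5
Step 7: on BLACK (7,8): turn L to W, flip to white, move to (7,7). |black|=4
Step 8: on WHITE (7,7): turn R to N, flip to black, move to (6,7). |black|=5
Step 9: on WHITE (6,7): turn R to E, flip to black, move to (6,8). |black|=6
Step 10: on WHITE (6,8): turn R to S, flip to black, move to (7,8). |black|=7
Step 11: on WHITE (7,8): turn R to W, flip to black, move to (7,7). |black|=8
Step 12: on BLACK (7,7): turn L to S, flip to white, move to (8,7). |black|=7
Step 13: on WHITE (8,7): turn R to W, flip to black, move to (8,6). |black|=8
Step 14: on WHITE (8,6): turn R to N, flip to black, move to (7,6). |black|=9
Step 15: on WHITE (7,6): turn R to E, flip to black, move to (7,7). |black|=10
Step 16: on WHITE (7,7): turn R to S, flip to black, move to (8,7). |black|=11
Step 17: on BLACK (8,7): turn L to E, flip to white, move to (8,8). |black|=10
Step 18: on BLACK (8,8): turn L to N, flip to white, move to (7,8). |black|=9
Step 19: on BLACK (7,8): turn L to W, flip to white, move to (7,7). |black|=8

Answer: 8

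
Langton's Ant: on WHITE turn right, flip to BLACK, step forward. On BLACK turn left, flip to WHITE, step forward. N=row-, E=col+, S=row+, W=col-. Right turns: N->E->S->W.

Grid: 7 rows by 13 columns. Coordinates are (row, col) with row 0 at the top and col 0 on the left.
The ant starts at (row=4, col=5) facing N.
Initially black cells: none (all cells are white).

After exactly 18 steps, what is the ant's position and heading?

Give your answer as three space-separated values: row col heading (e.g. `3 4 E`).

Answer: 5 4 S

Derivation:
Step 1: on WHITE (4,5): turn R to E, flip to black, move to (4,6). |black|=1
Step 2: on WHITE (4,6): turn R to S, flip to black, move to (5,6). |black|=2
Step 3: on WHITE (5,6): turn R to W, flip to black, move to (5,5). |black|=3
Step 4: on WHITE (5,5): turn R to N, flip to black, move to (4,5). |black|=4
Step 5: on BLACK (4,5): turn L to W, flip to white, move to (4,4). |black|=3
Step 6: on WHITE (4,4): turn R to N, flip to black, move to (3,4). |black|=4
Step 7: on WHITE (3,4): turn R to E, flip to black, move to (3,5). |black|=5
Step 8: on WHITE (3,5): turn R to S, flip to black, move to (4,5). |black|=6
Step 9: on WHITE (4,5): turn R to W, flip to black, move to (4,4). |black|=7
Step 10: on BLACK (4,4): turn L to S, flip to white, move to (5,4). |black|=6
Step 11: on WHITE (5,4): turn R to W, flip to black, move to (5,3). |black|=7
Step 12: on WHITE (5,3): turn R to N, flip to black, move to (4,3). |black|=8
Step 13: on WHITE (4,3): turn R to E, flip to black, move to (4,4). |black|=9
Step 14: on WHITE (4,4): turn R to S, flip to black, move to (5,4). |black|=10
Step 15: on BLACK (5,4): turn L to E, flip to white, move to (5,5). |black|=9
Step 16: on BLACK (5,5): turn L to N, flip to white, move to (4,5). |black|=8
Step 17: on BLACK (4,5): turn L to W, flip to white, move to (4,4). |black|=7
Step 18: on BLACK (4,4): turn L to S, flip to white, move to (5,4). |black|=6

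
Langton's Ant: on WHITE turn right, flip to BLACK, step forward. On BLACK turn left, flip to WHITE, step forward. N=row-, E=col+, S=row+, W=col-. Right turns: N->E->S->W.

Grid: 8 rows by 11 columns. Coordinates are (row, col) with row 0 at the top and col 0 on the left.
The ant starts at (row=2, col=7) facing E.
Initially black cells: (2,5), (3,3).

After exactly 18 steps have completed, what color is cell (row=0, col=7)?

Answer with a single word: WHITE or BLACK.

Step 1: on WHITE (2,7): turn R to S, flip to black, move to (3,7). |black|=3
Step 2: on WHITE (3,7): turn R to W, flip to black, move to (3,6). |black|=4
Step 3: on WHITE (3,6): turn R to N, flip to black, move to (2,6). |black|=5
Step 4: on WHITE (2,6): turn R to E, flip to black, move to (2,7). |black|=6
Step 5: on BLACK (2,7): turn L to N, flip to white, move to (1,7). |black|=5
Step 6: on WHITE (1,7): turn R to E, flip to black, move to (1,8). |black|=6
Step 7: on WHITE (1,8): turn R to S, flip to black, move to (2,8). |black|=7
Step 8: on WHITE (2,8): turn R to W, flip to black, move to (2,7). |black|=8
Step 9: on WHITE (2,7): turn R to N, flip to black, move to (1,7). |black|=9
Step 10: on BLACK (1,7): turn L to W, flip to white, move to (1,6). |black|=8
Step 11: on WHITE (1,6): turn R to N, flip to black, move to (0,6). |black|=9
Step 12: on WHITE (0,6): turn R to E, flip to black, move to (0,7). |black|=10
Step 13: on WHITE (0,7): turn R to S, flip to black, move to (1,7). |black|=11
Step 14: on WHITE (1,7): turn R to W, flip to black, move to (1,6). |black|=12
Step 15: on BLACK (1,6): turn L to S, flip to white, move to (2,6). |black|=11
Step 16: on BLACK (2,6): turn L to E, flip to white, move to (2,7). |black|=10
Step 17: on BLACK (2,7): turn L to N, flip to white, move to (1,7). |black|=9
Step 18: on BLACK (1,7): turn L to W, flip to white, move to (1,6). |black|=8

Answer: BLACK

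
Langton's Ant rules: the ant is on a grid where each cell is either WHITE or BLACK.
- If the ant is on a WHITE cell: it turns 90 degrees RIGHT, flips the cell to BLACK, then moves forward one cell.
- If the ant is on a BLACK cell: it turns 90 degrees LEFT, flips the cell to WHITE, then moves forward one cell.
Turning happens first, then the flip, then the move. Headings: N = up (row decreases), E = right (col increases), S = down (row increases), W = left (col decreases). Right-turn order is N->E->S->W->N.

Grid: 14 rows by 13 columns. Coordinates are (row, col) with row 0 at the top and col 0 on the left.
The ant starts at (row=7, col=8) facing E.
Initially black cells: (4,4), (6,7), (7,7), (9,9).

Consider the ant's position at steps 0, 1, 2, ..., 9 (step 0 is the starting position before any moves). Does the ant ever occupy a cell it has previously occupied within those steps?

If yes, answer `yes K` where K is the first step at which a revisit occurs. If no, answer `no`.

Step 1: on WHITE (7,8): turn R to S, flip to black, move to (8,8). |black|=5 — new cell
Step 2: on WHITE (8,8): turn R to W, flip to black, move to (8,7). |black|=6 — new cell
Step 3: on WHITE (8,7): turn R to N, flip to black, move to (7,7). |black|=7 — new cell
Step 4: on BLACK (7,7): turn L to W, flip to white, move to (7,6). |black|=6 — new cell
Step 5: on WHITE (7,6): turn R to N, flip to black, move to (6,6). |black|=7 — new cell
Step 6: on WHITE (6,6): turn R to E, flip to black, move to (6,7). |black|=8 — new cell
Step 7: on BLACK (6,7): turn L to N, flip to white, move to (5,7). |black|=7 — new cell
Step 8: on WHITE (5,7): turn R to E, flip to black, move to (5,8). |black|=8 — new cell
Step 9: on WHITE (5,8): turn R to S, flip to black, move to (6,8). |black|=9 — new cell
No revisit within 9 steps.

Answer: no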